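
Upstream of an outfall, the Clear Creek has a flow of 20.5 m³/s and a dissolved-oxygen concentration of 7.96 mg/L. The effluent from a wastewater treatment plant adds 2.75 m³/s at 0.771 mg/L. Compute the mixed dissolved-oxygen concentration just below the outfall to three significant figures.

Flow-weighted mixing: C = (Q_r C_r + Q_w C_w)/(Q_r + Q_w)
= (20.5×7.96 + 2.75×0.771)/(20.5 + 2.75) = 165.3/23.25 = 7.110 mg/L.

7.11 mg/L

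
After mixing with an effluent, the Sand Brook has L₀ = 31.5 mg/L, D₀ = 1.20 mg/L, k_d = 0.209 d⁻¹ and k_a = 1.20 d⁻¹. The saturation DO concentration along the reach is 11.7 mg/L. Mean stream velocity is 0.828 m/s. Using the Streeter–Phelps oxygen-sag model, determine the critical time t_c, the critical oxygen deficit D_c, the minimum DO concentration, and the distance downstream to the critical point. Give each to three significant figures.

t_c ≈ 1.56 d; D_c ≈ 3.96 mg/L; min DO ≈ 7.74 mg/L; x_c ≈ 112 km

At the critical point dD/dt = 0, so k_d L₀ e^(−k_d t) = k_a D. Substituting D(t) from the Streeter–Phelps equation and solving for t gives
t_c = ln[(k_a/k_d)(1 − D₀(k_a−k_d)/(k_d L₀))] / (k_a−k_d).
Here k_a−k_d = 0.9910 d⁻¹ and 1 − D₀(k_a−k_d)/(k_d L₀) = 1 − 1.20×0.9910/(0.209×31.5) = 0.8194, so
t_c = ln(5.742 × 0.8194) / 0.9910 = 1.549 / 0.9910 = 1.563 d.
L(t_c) = L₀ e^(−k_d t_c) = 31.5 × 0.7214 = 22.72 mg/L, and at the critical point k_a D_c = k_d L, so D_c = (0.209/1.20) × 22.72 = 3.958 mg/L.
Minimum DO = C_s − D_c = 11.7 − 3.958 = 7.742 mg/L.
x_c = v t_c = 0.828 m/s × 1.563 d × 86400 s/d = 111800 m ≈ 112 km.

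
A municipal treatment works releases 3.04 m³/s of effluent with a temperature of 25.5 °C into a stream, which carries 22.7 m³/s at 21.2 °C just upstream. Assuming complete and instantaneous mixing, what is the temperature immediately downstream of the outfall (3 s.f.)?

Flow-weighted mixing: C = (Q_r C_r + Q_w C_w)/(Q_r + Q_w)
= (22.7×21.2 + 3.04×25.5)/(22.7 + 3.04) = 558.8/25.74 = 21.71 °C.

21.7 °C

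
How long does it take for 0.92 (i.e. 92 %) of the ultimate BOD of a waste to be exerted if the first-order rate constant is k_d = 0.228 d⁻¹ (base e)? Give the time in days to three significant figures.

t ≈ 11.1 d

y/L₀ = 1 − e^(−k_d t) = 0.92 ⇒ e^(−k_d t) = 0.0800
t = −ln(0.0800) / 0.228 = 2.526 / 0.228 = 11.08 d.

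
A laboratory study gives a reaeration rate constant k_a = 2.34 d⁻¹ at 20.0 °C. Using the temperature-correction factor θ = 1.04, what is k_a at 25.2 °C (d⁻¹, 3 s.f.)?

k_a ≈ 2.87 d⁻¹

k_a(T₂) = k_a(T₁) · θ^(T₂−T₁) = 2.34 × 1.04^(25.2−20.0)
= 2.34 × 1.04^5.20 = 2.34 × 1.226 = 2.869 d⁻¹.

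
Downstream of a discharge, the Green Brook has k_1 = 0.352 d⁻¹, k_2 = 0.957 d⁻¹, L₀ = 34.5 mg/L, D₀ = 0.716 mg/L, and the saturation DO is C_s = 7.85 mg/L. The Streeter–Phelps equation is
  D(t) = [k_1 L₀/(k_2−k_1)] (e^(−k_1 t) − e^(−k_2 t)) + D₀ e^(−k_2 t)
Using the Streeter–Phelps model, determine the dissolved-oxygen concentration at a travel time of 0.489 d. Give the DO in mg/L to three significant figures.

k_1 L₀/(k_2−k_1) = 0.352×34.5/(0.957−0.352) = 12.14/0.6050 = 20.07 mg/L.
e^(−k_1 t) = e^(−0.352×0.4890) = 0.8419; e^(−k_2 t) = e^(−0.957×0.4890) = 0.6263.
D = 20.07 × (0.8419 − 0.6263) + 0.716 × 0.6263 = 4.328 + 0.4484 = 4.776 mg/L.
DO = C_s − D = 7.85 − 4.776 = 3.074 mg/L.

DO ≈ 3.07 mg/L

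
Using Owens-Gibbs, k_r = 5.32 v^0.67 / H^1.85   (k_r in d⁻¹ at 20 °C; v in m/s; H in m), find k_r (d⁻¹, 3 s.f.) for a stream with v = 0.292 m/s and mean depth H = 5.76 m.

k_r = 5.32 × 0.292^0.67 / 5.76^1.85 = 5.32 × 0.4383 / 25.51 = 0.09140 d⁻¹.

k_r ≈ 0.0914 d⁻¹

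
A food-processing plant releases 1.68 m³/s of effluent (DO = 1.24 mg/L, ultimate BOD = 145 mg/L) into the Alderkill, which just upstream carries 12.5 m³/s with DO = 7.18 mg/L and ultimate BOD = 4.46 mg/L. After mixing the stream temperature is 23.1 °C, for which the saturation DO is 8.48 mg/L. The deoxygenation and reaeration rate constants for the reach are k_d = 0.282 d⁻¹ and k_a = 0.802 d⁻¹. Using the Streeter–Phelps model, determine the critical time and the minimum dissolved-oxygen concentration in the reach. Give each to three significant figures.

Mixed DO = (12.5×7.18 + 1.68×1.24)/(12.5+1.68) = 91.83/14.18 = 6.476 mg/L.
Mixed L₀ = (12.5×4.46 + 1.68×145)/(14.18) = 299.4/14.18 = 21.11 mg/L.
Initial deficit D₀ = C_s − DO₀ = 8.48 − 6.476 = 2.004 mg/L.
t_c = (1/0.5200) ln[(0.802/0.282)(1 − 2.004×0.5200/(0.282×21.11))] = 1.923 × ln(2.346) = 1.640 d.
D_c = (0.282/0.802) × 21.11 × e^(−0.282×1.640) = 0.3516 × 21.11 × 0.6297 = 4.674 mg/L.
Minimum DO = 8.48 − 4.674 = 3.806 mg/L.

t_c ≈ 1.64 d; minimum DO ≈ 3.81 mg/L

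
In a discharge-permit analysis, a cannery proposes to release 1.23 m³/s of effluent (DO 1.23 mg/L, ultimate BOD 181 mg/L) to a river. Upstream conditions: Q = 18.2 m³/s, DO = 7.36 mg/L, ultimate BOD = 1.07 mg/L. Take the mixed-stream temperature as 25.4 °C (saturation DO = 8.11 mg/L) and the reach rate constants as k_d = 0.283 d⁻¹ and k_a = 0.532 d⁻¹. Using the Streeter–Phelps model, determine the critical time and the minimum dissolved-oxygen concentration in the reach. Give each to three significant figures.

Mixed DO = (18.2×7.36 + 1.23×1.23)/(18.2+1.23) = 135.5/19.43 = 6.972 mg/L.
Mixed L₀ = (18.2×1.07 + 1.23×181)/(19.43) = 242.1/19.43 = 12.46 mg/L.
Initial deficit D₀ = C_s − DO₀ = 8.11 − 6.972 = 1.138 mg/L.
t_c = (1/0.2490) ln[(0.532/0.283)(1 − 1.138×0.2490/(0.283×12.46))] = 4.016 × ln(1.729) = 2.198 d.
D_c = (0.283/0.532) × 12.46 × e^(−0.283×2.198) = 0.5320 × 12.46 × 0.5368 = 3.558 mg/L.
Minimum DO = 8.11 − 3.558 = 4.552 mg/L.

t_c ≈ 2.20 d; minimum DO ≈ 4.55 mg/L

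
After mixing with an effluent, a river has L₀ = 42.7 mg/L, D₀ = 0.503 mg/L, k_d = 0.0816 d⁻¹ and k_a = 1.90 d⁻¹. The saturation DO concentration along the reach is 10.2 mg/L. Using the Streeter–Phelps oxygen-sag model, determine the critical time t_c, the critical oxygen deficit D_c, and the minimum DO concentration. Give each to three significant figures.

t_c ≈ 1.56 d; D_c ≈ 1.61 mg/L; min DO ≈ 8.59 mg/L

With k_a/k_d = 23.28 and 1 − D₀(k_a−k_d)/(k_d L₀) = 0.7375,
t_c = ln(23.28 × 0.7375) / (1.90 − 0.0816) = ln(17.17) / 1.818 = 2.843/1.818 = 1.564 d.
D_c = (k_d/k_a) L₀ e^(−k_d t_c) = (0.0816/1.90) × 42.7 × e^(−0.0816×1.564) = 0.04295 × 42.7 × 0.8802 = 1.614 mg/L.
Minimum DO = C_s − D_c = 10.2 − 1.614 = 8.586 mg/L.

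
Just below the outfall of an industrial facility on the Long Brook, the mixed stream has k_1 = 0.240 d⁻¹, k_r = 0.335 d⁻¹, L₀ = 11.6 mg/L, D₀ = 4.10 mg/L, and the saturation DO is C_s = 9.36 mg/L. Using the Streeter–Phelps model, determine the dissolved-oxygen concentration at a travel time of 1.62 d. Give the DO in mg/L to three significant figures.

DO ≈ 4.14 mg/L

k_1 L₀/(k_r−k_1) = 0.240×11.6/(0.335−0.240) = 2.784/0.09500 = 29.31 mg/L.
e^(−k_1 t) = e^(−0.240×1.620) = 0.6779; e^(−k_r t) = e^(−0.335×1.620) = 0.5812.
D = 29.31 × (0.6779 − 0.5812) + 4.10 × 0.5812 = 2.834 + 2.383 = 5.216 mg/L.
DO = C_s − D = 9.36 − 5.216 = 4.144 mg/L.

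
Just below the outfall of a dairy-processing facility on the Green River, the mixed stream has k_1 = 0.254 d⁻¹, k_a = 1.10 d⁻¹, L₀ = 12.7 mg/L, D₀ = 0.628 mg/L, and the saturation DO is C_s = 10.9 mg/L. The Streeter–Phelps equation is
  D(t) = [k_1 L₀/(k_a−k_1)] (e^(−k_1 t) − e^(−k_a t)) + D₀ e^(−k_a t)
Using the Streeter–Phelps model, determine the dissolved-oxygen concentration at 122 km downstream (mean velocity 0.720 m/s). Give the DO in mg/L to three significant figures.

DO ≈ 8.95 mg/L

Travel time t = x/v = 122 km / (0.720 m/s) = 122000 m / 0.720 m/s = 169400 s = 1.961 d.
k_1 L₀/(k_a−k_1) = 0.254×12.7/(1.10−0.254) = 3.226/0.8460 = 3.813 mg/L.
e^(−k_1 t) = e^(−0.254×1.961) = 0.6077; e^(−k_a t) = e^(−1.10×1.961) = 0.1156.
D = 3.813 × (0.6077 − 0.1156) + 0.628 × 0.1156 = 1.876 + 0.07262 = 1.949 mg/L.
DO = C_s − D = 10.9 − 1.949 = 8.951 mg/L.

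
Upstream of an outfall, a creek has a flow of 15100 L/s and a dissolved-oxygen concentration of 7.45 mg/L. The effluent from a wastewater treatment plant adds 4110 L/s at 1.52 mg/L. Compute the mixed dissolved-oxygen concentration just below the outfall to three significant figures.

Flow-weighted mixing: C = (Q_r C_r + Q_w C_w)/(Q_r + Q_w)
= (15100×7.45 + 4110×1.52)/(15100 + 4110) = 118700/19210 = 6.181 mg/L.

6.18 mg/L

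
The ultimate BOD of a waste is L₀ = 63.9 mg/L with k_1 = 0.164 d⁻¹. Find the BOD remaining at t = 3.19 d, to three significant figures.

L_t = L₀ e^(−k_1 t) = 63.9 × e^(−0.164×3.19) = 63.9 × 0.5926 = 37.87 mg/L.

L ≈ 37.9 mg/L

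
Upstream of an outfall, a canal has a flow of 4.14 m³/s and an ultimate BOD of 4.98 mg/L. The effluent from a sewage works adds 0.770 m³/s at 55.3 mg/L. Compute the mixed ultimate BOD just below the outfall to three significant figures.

12.9 mg/L

Flow-weighted mixing: C = (Q_r C_r + Q_w C_w)/(Q_r + Q_w)
= (4.14×4.98 + 0.770×55.3)/(4.14 + 0.770) = 63.20/4.910 = 12.87 mg/L.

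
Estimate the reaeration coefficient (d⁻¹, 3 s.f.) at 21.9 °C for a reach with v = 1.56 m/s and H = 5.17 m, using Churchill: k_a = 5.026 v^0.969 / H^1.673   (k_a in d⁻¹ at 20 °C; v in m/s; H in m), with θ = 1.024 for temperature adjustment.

k_a(20) = 5.026 × 1.56^0.969 / 5.17^1.673 = 5.026 × 1.539 / 15.62 = 0.4951 d⁻¹.
k_a(21.9) = 0.4951 × 1.024^(21.9−20) = 0.4951 × 1.046 = 0.5179 d⁻¹.

k_a ≈ 0.518 d⁻¹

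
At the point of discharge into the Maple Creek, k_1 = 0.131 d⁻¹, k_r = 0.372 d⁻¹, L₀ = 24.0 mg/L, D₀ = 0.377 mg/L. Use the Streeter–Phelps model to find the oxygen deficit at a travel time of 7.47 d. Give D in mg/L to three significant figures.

k_1 L₀/(k_r−k_1) = 0.131×24.0/(0.372−0.131) = 3.144/0.2410 = 13.05 mg/L.
e^(−k_1 t) = e^(−0.131×7.470) = 0.3758; e^(−k_r t) = e^(−0.372×7.470) = 0.06211.
D = 13.05 × (0.3758 − 0.06211) + 0.377 × 0.06211 = 4.093 + 0.02342 = 4.116 mg/L.

D ≈ 4.12 mg/L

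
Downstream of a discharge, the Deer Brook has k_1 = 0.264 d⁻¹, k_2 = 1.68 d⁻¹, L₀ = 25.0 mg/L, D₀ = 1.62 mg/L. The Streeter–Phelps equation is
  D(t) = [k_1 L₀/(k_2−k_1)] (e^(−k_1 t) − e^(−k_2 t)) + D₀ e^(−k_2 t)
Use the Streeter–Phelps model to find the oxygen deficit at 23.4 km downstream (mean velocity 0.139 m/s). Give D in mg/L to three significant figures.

D ≈ 2.67 mg/L

Travel time t = x/v = 23.4 km / (0.139 m/s) = 23400 m / 0.139 m/s = 168300 s = 1.948 d.
k_1 L₀/(k_2−k_1) = 0.264×25.0/(1.68−0.264) = 6.600/1.416 = 4.661 mg/L.
e^(−k_1 t) = e^(−0.264×1.948) = 0.5979; e^(−k_2 t) = e^(−1.68×1.948) = 0.03788.
D = 4.661 × (0.5979 − 0.03788) + 1.62 × 0.03788 = 2.610 + 0.06136 = 2.671 mg/L.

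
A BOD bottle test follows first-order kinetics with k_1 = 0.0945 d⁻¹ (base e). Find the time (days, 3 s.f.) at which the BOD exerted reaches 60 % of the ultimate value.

y/L₀ = 1 − e^(−k_1 t) = 0.60 ⇒ e^(−k_1 t) = 0.400
t = −ln(0.400) / 0.0945 = 0.9163 / 0.0945 = 9.696 d.

t ≈ 9.70 d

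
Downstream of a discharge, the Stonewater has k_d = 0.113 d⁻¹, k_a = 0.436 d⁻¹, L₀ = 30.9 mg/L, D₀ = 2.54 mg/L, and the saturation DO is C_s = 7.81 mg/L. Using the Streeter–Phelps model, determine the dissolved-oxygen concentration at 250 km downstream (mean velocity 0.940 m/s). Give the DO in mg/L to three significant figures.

DO ≈ 2.34 mg/L

Travel time t = x/v = 250 km / (0.940 m/s) = 250000 m / 0.940 m/s = 266000 s = 3.078 d.
k_d L₀/(k_a−k_d) = 0.113×30.9/(0.436−0.113) = 3.492/0.3230 = 10.81 mg/L.
e^(−k_d t) = e^(−0.113×3.078) = 0.7062; e^(−k_a t) = e^(−0.436×3.078) = 0.2613.
D = 10.81 × (0.7062 − 0.2613) + 2.54 × 0.2613 = 4.810 + 0.6637 = 5.473 mg/L.
DO = C_s − D = 7.81 − 5.473 = 2.337 mg/L.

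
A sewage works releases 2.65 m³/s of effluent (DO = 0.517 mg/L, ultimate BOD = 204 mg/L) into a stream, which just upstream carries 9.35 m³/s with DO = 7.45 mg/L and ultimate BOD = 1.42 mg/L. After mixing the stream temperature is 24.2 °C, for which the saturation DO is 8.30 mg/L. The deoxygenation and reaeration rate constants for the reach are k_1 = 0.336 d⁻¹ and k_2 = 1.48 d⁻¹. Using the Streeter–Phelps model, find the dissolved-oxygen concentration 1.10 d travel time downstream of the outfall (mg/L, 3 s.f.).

DO ≈ 1.13 mg/L

Mixed DO = (9.35×7.45 + 2.65×0.517)/(9.35+2.65) = 71.03/12.00 = 5.919 mg/L.
Mixed L₀ = (9.35×1.42 + 2.65×204)/(12.00) = 553.9/12.00 = 46.16 mg/L.
Initial deficit D₀ = C_s − DO₀ = 8.30 − 5.919 = 2.381 mg/L.
D(1.10) = [0.336×46.16/(1.48−0.336)](e^(−0.336×1.10) − e^(−1.48×1.10)) + 2.381 e^(−1.48×1.10)
= 13.56 × (0.6910 − 0.1963) + 2.381 × 0.1963 = 7.174 mg/L.
DO = 8.30 − 7.174 = 1.126 mg/L.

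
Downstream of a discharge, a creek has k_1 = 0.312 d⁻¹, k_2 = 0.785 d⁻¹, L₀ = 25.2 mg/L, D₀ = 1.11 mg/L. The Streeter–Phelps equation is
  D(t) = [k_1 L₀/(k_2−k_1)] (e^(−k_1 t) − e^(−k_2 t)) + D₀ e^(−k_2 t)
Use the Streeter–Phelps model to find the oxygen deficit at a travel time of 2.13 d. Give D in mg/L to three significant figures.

D ≈ 5.64 mg/L

k_1 L₀/(k_2−k_1) = 0.312×25.2/(0.785−0.312) = 7.862/0.4730 = 16.62 mg/L.
e^(−k_1 t) = e^(−0.312×2.130) = 0.5145; e^(−k_2 t) = e^(−0.785×2.130) = 0.1879.
D = 16.62 × (0.5145 − 0.1879) + 1.11 × 0.1879 = 5.430 + 0.2085 = 5.638 mg/L.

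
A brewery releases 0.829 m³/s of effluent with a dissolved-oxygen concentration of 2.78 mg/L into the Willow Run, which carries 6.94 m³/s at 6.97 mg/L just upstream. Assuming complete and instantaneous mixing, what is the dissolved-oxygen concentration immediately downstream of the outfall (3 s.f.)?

6.52 mg/L

Flow-weighted mixing: C = (Q_r C_r + Q_w C_w)/(Q_r + Q_w)
= (6.94×6.97 + 0.829×2.78)/(6.94 + 0.829) = 50.68/7.769 = 6.523 mg/L.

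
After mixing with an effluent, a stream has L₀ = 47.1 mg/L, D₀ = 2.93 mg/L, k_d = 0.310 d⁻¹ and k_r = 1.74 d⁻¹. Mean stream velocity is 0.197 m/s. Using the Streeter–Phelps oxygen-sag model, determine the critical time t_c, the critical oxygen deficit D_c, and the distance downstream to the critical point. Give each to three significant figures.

With k_r/k_d = 5.613 and 1 − D₀(k_r−k_d)/(k_d L₀) = 0.7130,
t_c = ln(5.613 × 0.7130) / (1.74 − 0.310) = ln(4.002) / 1.430 = 1.387/1.430 = 0.9698 d.
D_c = (k_d/k_r) L₀ e^(−k_d t_c) = (0.310/1.74) × 47.1 × e^(−0.310×0.9698) = 0.1782 × 47.1 × 0.7403 = 6.212 mg/L.
x_c = v t_c = 0.197 m/s × 0.9698 d × 86400 s/d = 16510 m ≈ 16.5 km.

t_c ≈ 0.970 d; D_c ≈ 6.21 mg/L; x_c ≈ 16.5 km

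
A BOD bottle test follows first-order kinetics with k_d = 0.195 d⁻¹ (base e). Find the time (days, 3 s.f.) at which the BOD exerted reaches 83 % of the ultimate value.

y/L₀ = 1 − e^(−k_d t) = 0.83 ⇒ e^(−k_d t) = 0.170
t = −ln(0.170) / 0.195 = 1.772 / 0.195 = 9.087 d.

t ≈ 9.09 d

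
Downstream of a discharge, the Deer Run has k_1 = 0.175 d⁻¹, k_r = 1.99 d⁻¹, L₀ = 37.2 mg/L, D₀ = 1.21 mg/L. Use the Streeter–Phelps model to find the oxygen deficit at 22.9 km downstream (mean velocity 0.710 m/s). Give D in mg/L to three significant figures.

Travel time t = x/v = 22.9 km / (0.710 m/s) = 22900 m / 0.710 m/s = 32250 s = 0.3733 d.
k_1 L₀/(k_r−k_1) = 0.175×37.2/(1.99−0.175) = 6.510/1.815 = 3.587 mg/L.
e^(−k_1 t) = e^(−0.175×0.3733) = 0.9368; e^(−k_r t) = e^(−1.99×0.3733) = 0.4757.
D = 3.587 × (0.9368 − 0.4757) + 1.21 × 0.4757 = 1.654 + 0.5756 = 2.229 mg/L.

D ≈ 2.23 mg/L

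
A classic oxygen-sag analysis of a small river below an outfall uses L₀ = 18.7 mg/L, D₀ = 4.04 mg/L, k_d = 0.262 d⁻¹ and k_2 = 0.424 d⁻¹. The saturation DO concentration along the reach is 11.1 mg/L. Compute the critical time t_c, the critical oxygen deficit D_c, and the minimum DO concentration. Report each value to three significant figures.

t_c = [1/(k_2−k_d)] ln[(k_2/k_d)(1 − D₀(k_2−k_d)/(k_d L₀))]
= [1/(0.424−0.262)] ln[(0.424/0.262)(1 − 4.04×0.1620/(0.262×18.7))]
= (1/0.1620) ln[1.618 × 0.8664] = 6.173 × ln(1.402) = 6.173 × 0.3380 = 2.086 d.
D_c = (k_d/k_2) L₀ e^(−k_d t_c) = (0.262/0.424) × 18.7 × e^(−0.262×2.086) = 0.6179 × 18.7 × 0.5789 = 6.689 mg/L.
Minimum DO = C_s − D_c = 11.1 − 6.689 = 4.411 mg/L.

t_c ≈ 2.09 d; D_c ≈ 6.69 mg/L; min DO ≈ 4.41 mg/L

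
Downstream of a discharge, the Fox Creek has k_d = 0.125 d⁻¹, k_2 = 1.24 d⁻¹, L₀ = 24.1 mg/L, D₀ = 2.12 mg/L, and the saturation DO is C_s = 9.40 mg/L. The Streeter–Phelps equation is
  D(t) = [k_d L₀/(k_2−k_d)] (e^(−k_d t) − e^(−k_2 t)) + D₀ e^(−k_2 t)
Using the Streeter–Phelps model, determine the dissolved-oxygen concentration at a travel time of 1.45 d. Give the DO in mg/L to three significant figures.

k_d L₀/(k_2−k_d) = 0.125×24.1/(1.24−0.125) = 3.013/1.115 = 2.702 mg/L.
e^(−k_d t) = e^(−0.125×1.450) = 0.8342; e^(−k_2 t) = e^(−1.24×1.450) = 0.1656.
D = 2.702 × (0.8342 − 0.1656) + 2.12 × 0.1656 = 1.806 + 0.3511 = 2.158 mg/L.
DO = C_s − D = 9.40 − 2.158 = 7.242 mg/L.

DO ≈ 7.24 mg/L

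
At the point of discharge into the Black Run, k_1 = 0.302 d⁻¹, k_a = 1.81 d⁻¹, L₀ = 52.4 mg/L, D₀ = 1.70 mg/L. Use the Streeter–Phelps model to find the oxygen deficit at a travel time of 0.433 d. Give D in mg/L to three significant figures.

D ≈ 5.19 mg/L

k_1 L₀/(k_a−k_1) = 0.302×52.4/(1.81−0.302) = 15.82/1.508 = 10.49 mg/L.
e^(−k_1 t) = e^(−0.302×0.4330) = 0.8774; e^(−k_a t) = e^(−1.81×0.4330) = 0.4567.
D = 10.49 × (0.8774 − 0.4567) + 1.70 × 0.4567 = 4.415 + 0.7764 = 5.191 mg/L.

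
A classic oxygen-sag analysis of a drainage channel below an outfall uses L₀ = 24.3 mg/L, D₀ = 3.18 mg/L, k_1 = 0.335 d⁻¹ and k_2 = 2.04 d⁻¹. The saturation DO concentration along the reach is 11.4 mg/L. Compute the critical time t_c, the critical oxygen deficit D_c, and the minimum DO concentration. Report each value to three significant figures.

With k_2/k_1 = 6.090 and 1 − D₀(k_2−k_1)/(k_1 L₀) = 0.3340,
t_c = ln(6.090 × 0.3340) / (2.04 − 0.335) = ln(2.034) / 1.705 = 0.7098/1.705 = 0.4163 d.
D_c = (k_1/k_2) L₀ e^(−k_1 t_c) = (0.335/2.04) × 24.3 × e^(−0.335×0.4163) = 0.1642 × 24.3 × 0.8698 = 3.471 mg/L.
Minimum DO = C_s − D_c = 11.4 − 3.471 = 7.929 mg/L.

t_c ≈ 0.416 d; D_c ≈ 3.47 mg/L; min DO ≈ 7.93 mg/L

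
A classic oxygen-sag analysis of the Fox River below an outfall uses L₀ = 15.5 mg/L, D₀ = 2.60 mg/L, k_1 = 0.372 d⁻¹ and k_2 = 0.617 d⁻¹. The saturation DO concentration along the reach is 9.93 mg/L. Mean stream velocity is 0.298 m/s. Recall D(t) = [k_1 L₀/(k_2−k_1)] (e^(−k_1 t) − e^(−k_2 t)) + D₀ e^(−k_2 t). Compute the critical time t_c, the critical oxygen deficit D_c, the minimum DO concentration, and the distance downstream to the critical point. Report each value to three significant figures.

t_c ≈ 1.59 d; D_c ≈ 5.18 mg/L; min DO ≈ 4.75 mg/L; x_c ≈ 40.9 km

t_c = [1/(k_2−k_1)] ln[(k_2/k_1)(1 − D₀(k_2−k_1)/(k_1 L₀))]
= [1/(0.617−0.372)] ln[(0.617/0.372)(1 − 2.60×0.2450/(0.372×15.5))]
= (1/0.2450) ln[1.659 × 0.8895] = 4.082 × ln(1.475) = 4.082 × 0.3889 = 1.587 d.
L(t_c) = L₀ e^(−k_1 t_c) = 15.5 × 0.5540 = 8.588 mg/L, and at the critical point k_2 D_c = k_1 L, so D_c = (0.372/0.617) × 8.588 = 5.178 mg/L.
Minimum DO = C_s − D_c = 9.93 − 5.178 = 4.752 mg/L.
x_c = v t_c = 0.298 m/s × 1.587 d × 86400 s/d = 40870 m ≈ 40.9 km.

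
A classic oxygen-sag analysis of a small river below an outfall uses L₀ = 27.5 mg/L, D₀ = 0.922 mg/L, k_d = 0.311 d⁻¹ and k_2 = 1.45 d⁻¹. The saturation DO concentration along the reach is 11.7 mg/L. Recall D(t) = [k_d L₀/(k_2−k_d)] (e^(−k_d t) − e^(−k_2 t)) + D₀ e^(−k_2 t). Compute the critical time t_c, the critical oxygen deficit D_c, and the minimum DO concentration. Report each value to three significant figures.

t_c ≈ 1.24 d; D_c ≈ 4.02 mg/L; min DO ≈ 7.68 mg/L

With k_2/k_d = 4.662 and 1 − D₀(k_2−k_d)/(k_d L₀) = 0.8772,
t_c = ln(4.662 × 0.8772) / (1.45 − 0.311) = ln(4.090) / 1.139 = 1.409/1.139 = 1.237 d.
D_c = (k_d/k_2) L₀ e^(−k_d t_c) = (0.311/1.45) × 27.5 × e^(−0.311×1.237) = 0.2145 × 27.5 × 0.6807 = 4.015 mg/L.
Minimum DO = C_s − D_c = 11.7 − 4.015 = 7.685 mg/L.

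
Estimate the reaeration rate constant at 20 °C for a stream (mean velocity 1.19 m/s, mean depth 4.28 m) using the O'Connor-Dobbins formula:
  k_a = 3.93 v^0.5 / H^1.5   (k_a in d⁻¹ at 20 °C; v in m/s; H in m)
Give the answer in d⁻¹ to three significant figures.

k_a ≈ 0.484 d⁻¹

k_a = 3.93 × 1.19^0.5 / 4.28^1.5 = 3.93 × 1.091 / 8.855 = 0.4842 d⁻¹.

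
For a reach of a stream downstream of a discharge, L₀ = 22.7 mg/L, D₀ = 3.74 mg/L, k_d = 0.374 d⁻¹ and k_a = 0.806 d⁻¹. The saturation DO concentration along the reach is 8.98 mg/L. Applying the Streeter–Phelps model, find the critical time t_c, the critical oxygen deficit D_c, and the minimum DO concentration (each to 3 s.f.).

t_c ≈ 1.29 d; D_c ≈ 6.50 mg/L; min DO ≈ 2.48 mg/L

With k_a/k_d = 2.155 and 1 − D₀(k_a−k_d)/(k_d L₀) = 0.8097,
t_c = ln(2.155 × 0.8097) / (0.806 − 0.374) = ln(1.745) / 0.4320 = 0.5567/0.4320 = 1.289 d.
D_c = (k_d/k_a) L₀ e^(−k_d t_c) = (0.374/0.806) × 22.7 × e^(−0.374×1.289) = 0.4640 × 22.7 × 0.6176 = 6.505 mg/L.
Minimum DO = C_s − D_c = 8.98 − 6.505 = 2.475 mg/L.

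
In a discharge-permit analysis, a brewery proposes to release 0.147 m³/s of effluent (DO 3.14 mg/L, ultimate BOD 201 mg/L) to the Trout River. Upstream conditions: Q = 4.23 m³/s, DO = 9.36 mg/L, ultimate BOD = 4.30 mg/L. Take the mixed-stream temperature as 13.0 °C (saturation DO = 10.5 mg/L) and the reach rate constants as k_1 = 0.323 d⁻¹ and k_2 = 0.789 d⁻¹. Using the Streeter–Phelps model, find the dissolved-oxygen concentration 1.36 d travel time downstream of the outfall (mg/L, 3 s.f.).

Mixed DO = (4.23×9.36 + 0.147×3.14)/(4.23+0.147) = 40.05/4.377 = 9.151 mg/L.
Mixed L₀ = (4.23×4.30 + 0.147×201)/(4.377) = 47.74/4.377 = 10.91 mg/L.
Initial deficit D₀ = C_s − DO₀ = 10.5 − 9.151 = 1.349 mg/L.
D(1.36) = [0.323×10.91/(0.789−0.323)](e^(−0.323×1.36) − e^(−0.789×1.36)) + 1.349 e^(−0.789×1.36)
= 7.559 × (0.6445 − 0.3420) + 1.349 × 0.3420 = 2.748 mg/L.
DO = 10.5 − 2.748 = 7.752 mg/L.

DO ≈ 7.75 mg/L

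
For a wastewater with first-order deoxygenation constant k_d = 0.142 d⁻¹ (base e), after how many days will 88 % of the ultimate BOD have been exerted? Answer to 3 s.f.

y/L₀ = 1 − e^(−k_d t) = 0.88 ⇒ e^(−k_d t) = 0.120
t = −ln(0.120) / 0.142 = 2.120 / 0.142 = 14.93 d.

t ≈ 14.9 d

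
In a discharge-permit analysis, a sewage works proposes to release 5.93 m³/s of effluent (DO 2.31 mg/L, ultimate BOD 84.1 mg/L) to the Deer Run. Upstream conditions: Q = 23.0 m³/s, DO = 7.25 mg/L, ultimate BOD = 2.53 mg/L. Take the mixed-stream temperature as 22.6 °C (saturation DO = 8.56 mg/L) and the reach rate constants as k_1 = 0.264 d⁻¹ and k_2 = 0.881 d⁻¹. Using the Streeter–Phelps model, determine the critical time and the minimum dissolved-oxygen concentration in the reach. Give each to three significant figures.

t_c ≈ 1.42 d; minimum DO ≈ 4.59 mg/L

Mixed DO = (23.0×7.25 + 5.93×2.31)/(23.0+5.93) = 180.4/28.93 = 6.237 mg/L.
Mixed L₀ = (23.0×2.53 + 5.93×84.1)/(28.93) = 556.9/28.93 = 19.25 mg/L.
Initial deficit D₀ = C_s − DO₀ = 8.56 − 6.237 = 2.323 mg/L.
t_c = (1/0.6170) ln[(0.881/0.264)(1 − 2.323×0.6170/(0.264×19.25))] = 1.621 × ln(2.396) = 1.416 d.
D_c = (0.264/0.881) × 19.25 × e^(−0.264×1.416) = 0.2997 × 19.25 × 0.6880 = 3.969 mg/L.
Minimum DO = 8.56 − 3.969 = 4.591 mg/L.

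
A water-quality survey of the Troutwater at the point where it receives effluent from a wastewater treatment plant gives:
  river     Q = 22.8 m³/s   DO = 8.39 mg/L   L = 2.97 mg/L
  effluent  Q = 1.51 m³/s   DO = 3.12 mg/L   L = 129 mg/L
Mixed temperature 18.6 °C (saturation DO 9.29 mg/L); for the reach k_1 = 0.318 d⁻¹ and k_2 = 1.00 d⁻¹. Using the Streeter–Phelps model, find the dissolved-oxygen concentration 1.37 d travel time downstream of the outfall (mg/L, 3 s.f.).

Mixed DO = (22.8×8.39 + 1.51×3.12)/(22.8+1.51) = 196.0/24.31 = 8.063 mg/L.
Mixed L₀ = (22.8×2.97 + 1.51×129)/(24.31) = 262.5/24.31 = 10.80 mg/L.
Initial deficit D₀ = C_s − DO₀ = 9.29 − 8.063 = 1.227 mg/L.
D(1.37) = [0.318×10.80/(1.00−0.318)](e^(−0.318×1.37) − e^(−1.00×1.37)) + 1.227 e^(−1.00×1.37)
= 5.035 × (0.6468 − 0.2541) + 1.227 × 0.2541 = 2.289 mg/L.
DO = 9.29 − 2.289 = 7.001 mg/L.

DO ≈ 7.00 mg/L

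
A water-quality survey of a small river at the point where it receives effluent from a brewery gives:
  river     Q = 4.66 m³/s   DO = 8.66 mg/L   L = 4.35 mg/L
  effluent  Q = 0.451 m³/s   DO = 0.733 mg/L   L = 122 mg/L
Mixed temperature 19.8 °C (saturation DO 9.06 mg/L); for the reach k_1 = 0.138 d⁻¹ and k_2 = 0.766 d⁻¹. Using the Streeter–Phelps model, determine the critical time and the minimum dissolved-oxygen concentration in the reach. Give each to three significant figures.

Mixed DO = (4.66×8.66 + 0.451×0.733)/(4.66+0.451) = 40.69/5.111 = 7.961 mg/L.
Mixed L₀ = (4.66×4.35 + 0.451×122)/(5.111) = 75.29/5.111 = 14.73 mg/L.
Initial deficit D₀ = C_s − DO₀ = 9.06 − 7.961 = 1.099 mg/L.
t_c = (1/0.6280) ln[(0.766/0.138)(1 − 1.099×0.6280/(0.138×14.73))] = 1.592 × ln(3.665) = 2.068 d.
D_c = (0.138/0.766) × 14.73 × e^(−0.138×2.068) = 0.1802 × 14.73 × 0.7517 = 1.995 mg/L.
Minimum DO = 9.06 − 1.995 = 7.065 mg/L.

t_c ≈ 2.07 d; minimum DO ≈ 7.07 mg/L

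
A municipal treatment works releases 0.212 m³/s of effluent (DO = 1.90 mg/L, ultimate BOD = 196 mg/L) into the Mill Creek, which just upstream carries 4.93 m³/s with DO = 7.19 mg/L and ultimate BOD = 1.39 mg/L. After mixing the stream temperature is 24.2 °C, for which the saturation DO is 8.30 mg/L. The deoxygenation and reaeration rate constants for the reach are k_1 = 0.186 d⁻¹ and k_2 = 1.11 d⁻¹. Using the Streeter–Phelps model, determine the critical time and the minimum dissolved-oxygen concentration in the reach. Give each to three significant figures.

t_c ≈ 0.627 d; minimum DO ≈ 6.90 mg/L

Mixed DO = (4.93×7.19 + 0.212×1.90)/(4.93+0.212) = 35.85/5.142 = 6.972 mg/L.
Mixed L₀ = (4.93×1.39 + 0.212×196)/(5.142) = 48.40/5.142 = 9.414 mg/L.
Initial deficit D₀ = C_s − DO₀ = 8.30 − 6.972 = 1.328 mg/L.
t_c = (1/0.9240) ln[(1.11/0.186)(1 − 1.328×0.9240/(0.186×9.414))] = 1.082 × ln(1.785) = 0.6272 d.
D_c = (0.186/1.11) × 9.414 × e^(−0.186×0.6272) = 0.1676 × 9.414 × 0.8899 = 1.404 mg/L.
Minimum DO = 8.30 − 1.404 = 6.896 mg/L.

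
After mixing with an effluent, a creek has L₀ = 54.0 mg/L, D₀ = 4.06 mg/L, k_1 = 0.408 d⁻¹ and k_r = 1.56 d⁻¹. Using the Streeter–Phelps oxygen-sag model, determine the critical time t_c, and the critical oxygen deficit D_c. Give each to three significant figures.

With k_r/k_1 = 3.824 and 1 − D₀(k_r−k_1)/(k_1 L₀) = 0.7877,
t_c = ln(3.824 × 0.7877) / (1.56 − 0.408) = ln(3.012) / 1.152 = 1.103/1.152 = 0.9571 d.
L(t_c) = L₀ e^(−k_1 t_c) = 54.0 × 0.6767 = 36.54 mg/L, and at the critical point k_r D_c = k_1 L, so D_c = (0.408/1.56) × 36.54 = 9.557 mg/L.

t_c ≈ 0.957 d; D_c ≈ 9.56 mg/L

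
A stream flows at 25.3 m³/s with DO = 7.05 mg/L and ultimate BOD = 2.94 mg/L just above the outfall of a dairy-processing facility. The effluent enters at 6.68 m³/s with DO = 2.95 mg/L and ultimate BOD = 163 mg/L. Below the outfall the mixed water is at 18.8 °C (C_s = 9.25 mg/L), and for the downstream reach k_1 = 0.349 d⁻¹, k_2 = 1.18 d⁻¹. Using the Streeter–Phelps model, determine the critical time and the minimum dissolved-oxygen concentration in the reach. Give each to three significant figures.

t_c ≈ 1.20 d; minimum DO ≈ 2.17 mg/L

Mixed DO = (25.3×7.05 + 6.68×2.95)/(25.3+6.68) = 198.1/31.98 = 6.194 mg/L.
Mixed L₀ = (25.3×2.94 + 6.68×163)/(31.98) = 1163/31.98 = 36.37 mg/L.
Initial deficit D₀ = C_s − DO₀ = 9.25 − 6.194 = 3.056 mg/L.
t_c = (1/0.8310) ln[(1.18/0.349)(1 − 3.056×0.8310/(0.349×36.37))] = 1.203 × ln(2.705) = 1.197 d.
D_c = (0.349/1.18) × 36.37 × e^(−0.349×1.197) = 0.2958 × 36.37 × 0.6585 = 7.084 mg/L.
Minimum DO = 9.25 − 7.084 = 2.166 mg/L.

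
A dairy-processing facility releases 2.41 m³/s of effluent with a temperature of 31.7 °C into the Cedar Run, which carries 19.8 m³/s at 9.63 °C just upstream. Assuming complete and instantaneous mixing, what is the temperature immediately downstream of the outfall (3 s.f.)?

Flow-weighted mixing: C = (Q_r C_r + Q_w C_w)/(Q_r + Q_w)
= (19.8×9.63 + 2.41×31.7)/(19.8 + 2.41) = 267.1/22.21 = 12.02 °C.

12.0 °C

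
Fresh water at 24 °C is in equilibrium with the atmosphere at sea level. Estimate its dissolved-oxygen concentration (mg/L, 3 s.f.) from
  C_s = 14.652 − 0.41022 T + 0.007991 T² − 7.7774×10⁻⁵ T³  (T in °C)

C_s = 14.652 − 0.41022×24 + 0.007991×24² − 7.7774×10⁻⁵×24³ = 8.334 mg/L.

C_s ≈ 8.33 mg/L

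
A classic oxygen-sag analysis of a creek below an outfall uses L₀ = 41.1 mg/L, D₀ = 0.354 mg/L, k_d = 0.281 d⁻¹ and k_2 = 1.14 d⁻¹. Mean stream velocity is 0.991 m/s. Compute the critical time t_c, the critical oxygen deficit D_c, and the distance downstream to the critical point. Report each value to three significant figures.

With k_2/k_d = 4.057 and 1 − D₀(k_2−k_d)/(k_d L₀) = 0.9737,
t_c = ln(4.057 × 0.9737) / (1.14 − 0.281) = ln(3.950) / 0.8590 = 1.374/0.8590 = 1.599 d.
D_c = (k_d/k_2) L₀ e^(−k_d t_c) = (0.281/1.14) × 41.1 × e^(−0.281×1.599) = 0.2465 × 41.1 × 0.6380 = 6.464 mg/L.
x_c = v t_c = 0.991 m/s × 1.599 d × 86400 s/d = 136900 m ≈ 137 km.

t_c ≈ 1.60 d; D_c ≈ 6.46 mg/L; x_c ≈ 137 km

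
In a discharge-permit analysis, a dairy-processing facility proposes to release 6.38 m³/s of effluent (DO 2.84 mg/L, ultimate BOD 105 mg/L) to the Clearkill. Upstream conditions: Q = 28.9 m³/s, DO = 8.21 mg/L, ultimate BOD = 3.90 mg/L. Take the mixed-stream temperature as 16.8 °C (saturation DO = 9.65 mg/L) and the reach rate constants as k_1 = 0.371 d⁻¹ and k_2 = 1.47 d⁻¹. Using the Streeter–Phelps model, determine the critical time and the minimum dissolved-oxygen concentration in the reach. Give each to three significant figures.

t_c ≈ 0.899 d; minimum DO ≈ 5.64 mg/L

Mixed DO = (28.9×8.21 + 6.38×2.84)/(28.9+6.38) = 255.4/35.28 = 7.239 mg/L.
Mixed L₀ = (28.9×3.90 + 6.38×105)/(35.28) = 782.6/35.28 = 22.18 mg/L.
Initial deficit D₀ = C_s − DO₀ = 9.65 − 7.239 = 2.411 mg/L.
t_c = (1/1.099) ln[(1.47/0.371)(1 − 2.411×1.099/(0.371×22.18))] = 0.9099 × ln(2.687) = 0.8992 d.
D_c = (0.371/1.47) × 22.18 × e^(−0.371×0.8992) = 0.2524 × 22.18 × 0.7163 = 4.010 mg/L.
Minimum DO = 9.65 − 4.010 = 5.640 mg/L.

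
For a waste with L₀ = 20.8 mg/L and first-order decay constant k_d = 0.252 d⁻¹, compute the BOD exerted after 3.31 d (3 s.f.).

y ≈ 11.8 mg/L

y_t = L₀(1 − e^(−k_d t)) = 20.8 × (1 − e^(−0.252×3.31))
= 20.8 × (1 − 0.4343) = 20.8 × 0.5657 = 11.77 mg/L.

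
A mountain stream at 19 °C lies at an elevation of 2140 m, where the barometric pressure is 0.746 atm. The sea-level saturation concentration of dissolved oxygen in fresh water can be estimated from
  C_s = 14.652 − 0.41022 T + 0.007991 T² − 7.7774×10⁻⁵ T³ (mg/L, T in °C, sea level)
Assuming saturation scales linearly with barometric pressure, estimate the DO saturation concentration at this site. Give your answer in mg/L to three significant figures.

At sea level: C_s = 14.652 − 0.41022×19 + 0.007991×19² − 7.7774×10⁻⁵×19³ = 9.209 mg/L.
Pressure correction: C_s' = 9.209 × 0.746 = 6.870 mg/L.

C_s ≈ 6.87 mg/L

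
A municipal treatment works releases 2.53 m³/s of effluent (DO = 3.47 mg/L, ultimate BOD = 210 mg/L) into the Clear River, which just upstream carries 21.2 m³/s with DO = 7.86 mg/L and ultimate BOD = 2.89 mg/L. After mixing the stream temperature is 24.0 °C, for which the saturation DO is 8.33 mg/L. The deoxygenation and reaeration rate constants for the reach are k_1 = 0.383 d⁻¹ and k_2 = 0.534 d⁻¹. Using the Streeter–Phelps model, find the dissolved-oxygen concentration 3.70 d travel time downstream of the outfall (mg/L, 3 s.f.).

DO ≈ 1.63 mg/L

Mixed DO = (21.2×7.86 + 2.53×3.47)/(21.2+2.53) = 175.4/23.73 = 7.392 mg/L.
Mixed L₀ = (21.2×2.89 + 2.53×210)/(23.73) = 592.6/23.73 = 24.97 mg/L.
Initial deficit D₀ = C_s − DO₀ = 8.33 − 7.392 = 0.9380 mg/L.
D(3.70) = [0.383×24.97/(0.534−0.383)](e^(−0.383×3.70) − e^(−0.534×3.70)) + 0.9380 e^(−0.534×3.70)
= 63.34 × (0.2424 − 0.1387) + 0.9380 × 0.1387 = 6.702 mg/L.
DO = 8.33 − 6.702 = 1.628 mg/L.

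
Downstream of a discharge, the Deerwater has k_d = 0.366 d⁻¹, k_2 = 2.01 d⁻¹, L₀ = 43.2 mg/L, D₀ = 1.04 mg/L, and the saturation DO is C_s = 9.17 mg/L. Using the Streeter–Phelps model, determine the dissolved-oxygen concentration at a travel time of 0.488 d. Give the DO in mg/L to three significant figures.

DO ≈ 4.34 mg/L

k_d L₀/(k_2−k_d) = 0.366×43.2/(2.01−0.366) = 15.81/1.644 = 9.618 mg/L.
e^(−k_d t) = e^(−0.366×0.4880) = 0.8364; e^(−k_2 t) = e^(−2.01×0.4880) = 0.3750.
D = 9.618 × (0.8364 − 0.3750) + 1.04 × 0.3750 = 4.438 + 0.3900 = 4.828 mg/L.
DO = C_s − D = 9.17 − 4.828 = 4.342 mg/L.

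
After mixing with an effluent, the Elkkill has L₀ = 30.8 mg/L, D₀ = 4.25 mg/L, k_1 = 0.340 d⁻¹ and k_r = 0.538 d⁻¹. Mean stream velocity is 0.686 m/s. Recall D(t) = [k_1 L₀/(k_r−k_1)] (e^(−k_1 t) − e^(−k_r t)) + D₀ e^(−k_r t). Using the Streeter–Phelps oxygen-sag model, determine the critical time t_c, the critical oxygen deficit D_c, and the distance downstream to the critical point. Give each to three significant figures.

t_c ≈ 1.89 d; D_c ≈ 10.2 mg/L; x_c ≈ 112 km

t_c = [1/(k_r−k_1)] ln[(k_r/k_1)(1 − D₀(k_r−k_1)/(k_1 L₀))]
= [1/(0.538−0.340)] ln[(0.538/0.340)(1 − 4.25×0.1980/(0.340×30.8))]
= (1/0.1980) ln[1.582 × 0.9196] = 5.051 × ln(1.455) = 5.051 × 0.3751 = 1.895 d.
D_c = (k_1/k_r) L₀ e^(−k_1 t_c) = (0.340/0.538) × 30.8 × e^(−0.340×1.895) = 0.6320 × 30.8 × 0.5251 = 10.22 mg/L.
x_c = v t_c = 0.686 m/s × 1.895 d × 86400 s/d = 112300 m ≈ 112 km.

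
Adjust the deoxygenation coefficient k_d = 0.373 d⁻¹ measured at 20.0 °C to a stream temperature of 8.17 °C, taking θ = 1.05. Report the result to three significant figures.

k_d ≈ 0.209 d⁻¹

k_d(T₂) = k_d(T₁) · θ^(T₂−T₁) = 0.373 × 1.05^(8.17−20.0)
= 0.373 × 1.05^-11.8 = 0.373 × 0.5615 = 0.2094 d⁻¹.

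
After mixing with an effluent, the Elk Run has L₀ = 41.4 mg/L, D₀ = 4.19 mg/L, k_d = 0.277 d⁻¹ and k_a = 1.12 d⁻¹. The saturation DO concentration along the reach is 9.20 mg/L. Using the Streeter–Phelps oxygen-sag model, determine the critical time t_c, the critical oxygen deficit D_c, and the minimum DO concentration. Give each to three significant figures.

At the critical point dD/dt = 0, so k_d L₀ e^(−k_d t) = k_a D. Substituting D(t) from the Streeter–Phelps equation and solving for t gives
t_c = ln[(k_a/k_d)(1 − D₀(k_a−k_d)/(k_d L₀))] / (k_a−k_d).
Here k_a−k_d = 0.8430 d⁻¹ and 1 − D₀(k_a−k_d)/(k_d L₀) = 1 − 4.19×0.8430/(0.277×41.4) = 0.6920, so
t_c = ln(4.043 × 0.6920) / 0.8430 = 1.029 / 0.8430 = 1.221 d.
L(t_c) = L₀ e^(−k_d t_c) = 41.4 × 0.7131 = 29.52 mg/L, and at the critical point k_a D_c = k_d L, so D_c = (0.277/1.12) × 29.52 = 7.302 mg/L.
Minimum DO = C_s − D_c = 9.20 − 7.302 = 1.898 mg/L.

t_c ≈ 1.22 d; D_c ≈ 7.30 mg/L; min DO ≈ 1.90 mg/L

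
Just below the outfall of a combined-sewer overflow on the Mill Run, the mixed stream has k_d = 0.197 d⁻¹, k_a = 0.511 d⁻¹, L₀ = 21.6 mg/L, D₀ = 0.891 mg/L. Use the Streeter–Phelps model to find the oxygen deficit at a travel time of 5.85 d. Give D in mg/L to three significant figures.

k_d L₀/(k_a−k_d) = 0.197×21.6/(0.511−0.197) = 4.255/0.3140 = 13.55 mg/L.
e^(−k_d t) = e^(−0.197×5.850) = 0.3159; e^(−k_a t) = e^(−0.511×5.850) = 0.05032.
D = 13.55 × (0.3159 − 0.05032) + 0.891 × 0.05032 = 3.599 + 0.04484 = 3.643 mg/L.

D ≈ 3.64 mg/L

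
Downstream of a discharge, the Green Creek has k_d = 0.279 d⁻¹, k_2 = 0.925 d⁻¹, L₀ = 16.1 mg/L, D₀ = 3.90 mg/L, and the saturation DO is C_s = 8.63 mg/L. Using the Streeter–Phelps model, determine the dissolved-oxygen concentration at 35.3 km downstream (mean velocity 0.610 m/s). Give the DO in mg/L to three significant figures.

DO ≈ 4.51 mg/L

Travel time t = x/v = 35.3 km / (0.610 m/s) = 35300 m / 0.610 m/s = 57870 s = 0.6698 d.
k_d L₀/(k_2−k_d) = 0.279×16.1/(0.925−0.279) = 4.492/0.6460 = 6.953 mg/L.
e^(−k_d t) = e^(−0.279×0.6698) = 0.8296; e^(−k_2 t) = e^(−0.925×0.6698) = 0.5382.
D = 6.953 × (0.8296 − 0.5382) + 3.90 × 0.5382 = 2.026 + 2.099 = 4.125 mg/L.
DO = C_s − D = 8.63 − 4.125 = 4.505 mg/L.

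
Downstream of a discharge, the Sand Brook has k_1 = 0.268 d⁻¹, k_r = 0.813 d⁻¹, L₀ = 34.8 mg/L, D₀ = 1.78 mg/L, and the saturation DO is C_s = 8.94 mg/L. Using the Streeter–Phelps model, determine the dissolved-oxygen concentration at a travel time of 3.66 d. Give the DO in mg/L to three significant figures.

DO ≈ 3.31 mg/L

k_1 L₀/(k_r−k_1) = 0.268×34.8/(0.813−0.268) = 9.326/0.5450 = 17.11 mg/L.
e^(−k_1 t) = e^(−0.268×3.660) = 0.3750; e^(−k_r t) = e^(−0.813×3.660) = 0.05102.
D = 17.11 × (0.3750 − 0.05102) + 1.78 × 0.05102 = 5.544 + 0.09081 = 5.635 mg/L.
DO = C_s − D = 8.94 − 5.635 = 3.305 mg/L.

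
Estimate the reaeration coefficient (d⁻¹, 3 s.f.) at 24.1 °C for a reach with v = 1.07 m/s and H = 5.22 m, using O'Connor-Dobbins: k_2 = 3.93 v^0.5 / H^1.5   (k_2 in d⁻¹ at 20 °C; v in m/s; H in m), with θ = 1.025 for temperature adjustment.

k_2(20) = 3.93 × 1.07^0.5 / 5.22^1.5 = 3.93 × 1.034 / 11.93 = 0.3409 d⁻¹.
k_2(24.1) = 0.3409 × 1.025^(24.1−20) = 0.3409 × 1.107 = 0.3772 d⁻¹.

k_2 ≈ 0.377 d⁻¹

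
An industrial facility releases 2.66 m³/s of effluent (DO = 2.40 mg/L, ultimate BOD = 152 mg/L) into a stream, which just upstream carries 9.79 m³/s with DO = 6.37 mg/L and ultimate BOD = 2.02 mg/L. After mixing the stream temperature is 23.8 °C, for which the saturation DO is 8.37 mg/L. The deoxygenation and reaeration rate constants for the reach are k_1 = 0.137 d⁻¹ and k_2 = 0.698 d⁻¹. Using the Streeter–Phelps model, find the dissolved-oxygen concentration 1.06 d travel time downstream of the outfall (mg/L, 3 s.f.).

Mixed DO = (9.79×6.37 + 2.66×2.40)/(9.79+2.66) = 68.75/12.45 = 5.522 mg/L.
Mixed L₀ = (9.79×2.02 + 2.66×152)/(12.45) = 424.1/12.45 = 34.06 mg/L.
Initial deficit D₀ = C_s − DO₀ = 8.37 − 5.522 = 2.848 mg/L.
D(1.06) = [0.137×34.06/(0.698−0.137)](e^(−0.137×1.06) − e^(−0.698×1.06)) + 2.848 e^(−0.698×1.06)
= 8.319 × (0.8648 − 0.4772) + 2.848 × 0.4772 = 4.584 mg/L.
DO = 8.37 − 4.584 = 3.786 mg/L.

DO ≈ 3.79 mg/L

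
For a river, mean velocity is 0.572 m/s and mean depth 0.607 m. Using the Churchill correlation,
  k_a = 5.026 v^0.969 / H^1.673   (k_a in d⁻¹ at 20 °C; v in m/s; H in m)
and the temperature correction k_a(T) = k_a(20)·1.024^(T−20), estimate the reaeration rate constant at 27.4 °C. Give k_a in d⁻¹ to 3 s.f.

k_a ≈ 8.04 d⁻¹

k_a(20) = 5.026 × 0.572^0.969 / 0.607^1.673 = 5.026 × 0.5820 / 0.4338 = 6.743 d⁻¹.
k_a(27.4) = 6.743 × 1.024^(27.4−20) = 6.743 × 1.192 = 8.037 d⁻¹.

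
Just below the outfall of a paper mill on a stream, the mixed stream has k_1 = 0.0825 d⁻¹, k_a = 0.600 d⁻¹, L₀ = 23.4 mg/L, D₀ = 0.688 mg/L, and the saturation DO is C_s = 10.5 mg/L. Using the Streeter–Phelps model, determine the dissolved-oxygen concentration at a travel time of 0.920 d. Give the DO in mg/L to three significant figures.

DO ≈ 8.79 mg/L

k_1 L₀/(k_a−k_1) = 0.0825×23.4/(0.600−0.0825) = 1.930/0.5175 = 3.730 mg/L.
e^(−k_1 t) = e^(−0.0825×0.9200) = 0.9269; e^(−k_a t) = e^(−0.600×0.9200) = 0.5758.
D = 3.730 × (0.9269 − 0.5758) + 0.688 × 0.5758 = 1.310 + 0.3961 = 1.706 mg/L.
DO = C_s − D = 10.5 − 1.706 = 8.794 mg/L.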